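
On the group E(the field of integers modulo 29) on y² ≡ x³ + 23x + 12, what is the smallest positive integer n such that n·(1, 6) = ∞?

2P: tangent at (1, 6): λ = (3·1² + 23)/(2·6) ≡ 26/12. 12⁻¹ ≡ 17 (mod 29) since 12·17 = 204 ≡ 1, so λ ≡ 26·17 ≡ 7.
  x = λ² - 1 - 1 = 49 - 2 ≡ 18; y = λ·(1 - 18) - 6 ≡ 20. → (18, 20)
3P: (18, 20) + (1, 6). λ = (6 - 20)/(1 - 18) ≡ 15/12 mod 29. 12⁻¹ ≡ 17 (mod 29), so λ ≡ 23.
  x = λ² - 18 - 1 = 529 - 19 ≡ 17; y = λ·(18 - 17) - 20 ≡ 3. → (17, 3)
4P: (17, 3) + (1, 6). λ = (6 - 3)/(1 - 17) ≡ 3/13 mod 29. 13⁻¹ ≡ 9 (mod 29), so λ ≡ 27.
  x = λ² - 17 - 1 = 729 - 18 ≡ 15; y = λ·(17 - 15) - 3 ≡ 22. → (15, 22)
5P: (15, 22) + (1, 6). λ = (6 - 22)/(1 - 15) ≡ 13/15 mod 29. 15⁻¹ ≡ 2 (mod 29) since 15·2 = 30 ≡ 1, so λ ≡ 26.
  x = λ² - 15 - 1 = 676 - 16 ≡ 22; y = λ·(15 - 22) - 22 ≡ 28. → (22, 28)
6P: (22, 28) + (1, 6). λ = (6 - 28)/(1 - 22) ≡ 7/8 mod 29. 8⁻¹ ≡ 11 (mod 29), so λ ≡ 19.
  x = λ² - 22 - 1 = 361 - 23 ≡ 19; y = λ·(22 - 19) - 28 ≡ 0. → (19, 0)
7P: (19, 0) + (1, 6). λ = (6 - 0)/(1 - 19) ≡ 6/11 mod 29. 11⁻¹ ≡ 8 (mod 29) since 11·8 = 88 ≡ 1, so λ ≡ 19.
  x = λ² - 19 - 1 = 361 - 20 ≡ 22; y = λ·(19 - 22) - 0 ≡ 1. → (22, 1)
8P: (22, 1) + (1, 6). λ = (6 - 1)/(1 - 22) ≡ 5/8 mod 29. 8⁻¹ ≡ 11 (mod 29) since 8·11 = 88 ≡ 1, so λ ≡ 26.
  x = λ² - 22 - 1 = 676 - 23 ≡ 15; y = λ·(22 - 15) - 1 ≡ 7. → (15, 7)
9P: (15, 7) + (1, 6). λ = (6 - 7)/(1 - 15) ≡ 28/15 mod 29. 15⁻¹ ≡ 2 (mod 29), so λ ≡ 27.
  x = λ² - 15 - 1 = 729 - 16 ≡ 17; y = λ·(15 - 17) - 7 ≡ 26. → (17, 26)
10P: (17, 26) + (1, 6). λ = (6 - 26)/(1 - 17) ≡ 9/13 mod 29. 13⁻¹ ≡ 9 (mod 29) since 13·9 = 117 ≡ 1, so λ ≡ 23.
  x = λ² - 17 - 1 = 529 - 18 ≡ 18; y = λ·(17 - 18) - 26 ≡ 9. → (18, 9)
11P: (18, 9) + (1, 6). λ = (6 - 9)/(1 - 18) ≡ 26/12 mod 29. 12⁻¹ ≡ 17 (mod 29) since 12·17 = 204 ≡ 1, so λ ≡ 7.
  x = λ² - 18 - 1 = 49 - 19 ≡ 1; y = λ·(18 - 1) - 9 ≡ 23. → (1, 23)
12P: (1, 23) + (1, 6): same x and y₁ ≡ -y₂, so the sum is ∞.
12P = ∞, so the order is 12.

12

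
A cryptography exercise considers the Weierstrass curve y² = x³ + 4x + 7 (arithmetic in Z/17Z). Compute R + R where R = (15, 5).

(12, 10)

tangent at (15, 5): λ = (3·15² + 4)/(2·5) ≡ 16/10. 10⁻¹ ≡ 12 (mod 17), so λ ≡ 16·12 ≡ 5.
  x = λ² - 15 - 15 = 25 - 30 ≡ 12; y = λ·(15 - 12) - 5 ≡ 10. → (12, 10)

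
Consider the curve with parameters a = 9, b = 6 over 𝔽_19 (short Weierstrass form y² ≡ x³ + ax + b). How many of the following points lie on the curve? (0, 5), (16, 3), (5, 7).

2

(0, 5): 5² ≡ 6, rhs ≡ 6 → on.
(16, 3): 3² ≡ 9, rhs ≡ 9 → on.
(5, 7): 7² ≡ 11, rhs ≡ 5 → off.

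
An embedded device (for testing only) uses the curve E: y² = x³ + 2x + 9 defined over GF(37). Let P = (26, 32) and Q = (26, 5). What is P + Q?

The two points share x = 26 and their y-coordinates satisfy 32 + 5 ≡ 0 (mod 37), so they are inverses. Their sum is the point at infinity.

O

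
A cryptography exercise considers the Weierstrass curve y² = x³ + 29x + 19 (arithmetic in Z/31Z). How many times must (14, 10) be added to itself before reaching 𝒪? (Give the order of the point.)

10

2P: tangent at (14, 10): λ = (3·14² + 29)/(2·10) ≡ 28/20. 20⁻¹ ≡ 14 (mod 31), so λ ≡ 28·14 ≡ 20.
  x = λ² - 14 - 14 = 400 - 28 ≡ 0; y = λ·(14 - 0) - 10 ≡ 22. → (0, 22)
3P: (0, 22) + (14, 10). λ = (10 - 22)/(14 - 0) ≡ 19/14 mod 31. 14⁻¹ ≡ 20 (mod 31), so λ ≡ 8.
  x = λ² - 0 - 14 = 64 - 14 ≡ 19; y = λ·(0 - 19) - 22 ≡ 12. → (19, 12)
4P: (19, 12) + (14, 10). λ = (10 - 12)/(14 - 19) ≡ 29/26 mod 31. 26⁻¹ ≡ 6 (mod 31) since 26·6 = 156 ≡ 1, so λ ≡ 19.
  x = λ² - 19 - 14 = 361 - 33 ≡ 18; y = λ·(19 - 18) - 12 ≡ 7. → (18, 7)
5P: (18, 7) + (14, 10). λ = (10 - 7)/(14 - 18) ≡ 3/27 mod 31. 27⁻¹ ≡ 23 (mod 31), so λ ≡ 7.
  x = λ² - 18 - 14 = 49 - 32 ≡ 17; y = λ·(18 - 17) - 7 ≡ 0. → (17, 0)
6P: (17, 0) + (14, 10). λ = (10 - 0)/(14 - 17) ≡ 10/28 mod 31. 28⁻¹ ≡ 10 (mod 31), so λ ≡ 7.
  x = λ² - 17 - 14 = 49 - 31 ≡ 18; y = λ·(17 - 18) - 0 ≡ 24. → (18, 24)
7P: (18, 24) + (14, 10). λ = (10 - 24)/(14 - 18) ≡ 17/27 mod 31. 27⁻¹ ≡ 23 (mod 31) since 27·23 = 621 ≡ 1, so λ ≡ 19.
  x = λ² - 18 - 14 = 361 - 32 ≡ 19; y = λ·(18 - 19) - 24 ≡ 19. → (19, 19)
8P: (19, 19) + (14, 10). λ = (10 - 19)/(14 - 19) ≡ 22/26 mod 31. 26⁻¹ ≡ 6 (mod 31), so λ ≡ 8.
  x = λ² - 19 - 14 = 64 - 33 ≡ 0; y = λ·(19 - 0) - 19 ≡ 9. → (0, 9)
9P: (0, 9) + (14, 10). λ = (10 - 9)/(14 - 0) ≡ 1/14 mod 31. 14⁻¹ ≡ 20 (mod 31), so λ ≡ 20.
  x = λ² - 0 - 14 = 400 - 14 ≡ 14; y = λ·(0 - 14) - 9 ≡ 21. → (14, 21)
10P: (14, 21) + (14, 10): same x and y₁ ≡ -y₂, so the sum is 𝒪.
10P = 𝒪, so the order is 10.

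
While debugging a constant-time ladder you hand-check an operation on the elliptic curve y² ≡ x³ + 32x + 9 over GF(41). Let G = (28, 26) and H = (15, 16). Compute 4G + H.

(21, 15)

First 4G:
Repeated addition: build up to 4G.
2G: tangent at (28, 26): λ = (3·28² + 32)/(2·26) ≡ 6/11. 11⁻¹ ≡ 15 (mod 41) since 11·15 = 165 ≡ 1, so λ ≡ 6·15 ≡ 8.
  x = λ² - 28 - 28 = 64 - 56 ≡ 8; y = λ·(28 - 8) - 26 ≡ 11. → (8, 11)
3G: (8, 11) + (28, 26). λ = (26 - 11)/(28 - 8) ≡ 15/20 mod 41. 20⁻¹ ≡ 39 (mod 41) since 20·39 = 780 ≡ 1, so λ ≡ 11.
  x = λ² - 8 - 28 = 121 - 36 ≡ 3; y = λ·(8 - 3) - 11 ≡ 3. → (3, 3)
4G: (3, 3) + (28, 26). λ = (26 - 3)/(28 - 3) ≡ 23/25 mod 41. 25⁻¹ ≡ 23 (mod 41), so λ ≡ 37.
  x = λ² - 3 - 28 = 1369 - 31 ≡ 26; y = λ·(3 - 26) - 3 ≡ 7. → (26, 7)
4G = (26, 7).
Finally 4G + H:
(26, 7) + (15, 16). λ = (16 - 7)/(15 - 26) ≡ 9/30 mod 41. 30⁻¹ ≡ 26 (mod 41), so λ ≡ 29.
  x = λ² - 26 - 15 = 841 - 41 ≡ 21; y = λ·(26 - 21) - 7 ≡ 15. → (21, 15)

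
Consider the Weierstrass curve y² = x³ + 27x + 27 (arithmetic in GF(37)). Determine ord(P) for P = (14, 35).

2P: tangent at (14, 35): λ = (3·14² + 27)/(2·35) ≡ 23/33. 33⁻¹ ≡ 9 (mod 37) since 33·9 = 297 ≡ 1, so λ ≡ 23·9 ≡ 22.
  x = λ² - 14 - 14 = 484 - 28 ≡ 12; y = λ·(14 - 12) - 35 ≡ 9. → (12, 9)
3P: (12, 9) + (14, 35). λ = (35 - 9)/(14 - 12) ≡ 26/2 mod 37. 2⁻¹ ≡ 19 (mod 37), so λ ≡ 13.
  x = λ² - 12 - 14 = 169 - 26 ≡ 32; y = λ·(12 - 32) - 9 ≡ 27. → (32, 27)
4P: (32, 27) + (14, 35). λ = (35 - 27)/(14 - 32) ≡ 8/19 mod 37. 19⁻¹ ≡ 2 (mod 37), so λ ≡ 16.
  x = λ² - 32 - 14 = 256 - 46 ≡ 25; y = λ·(32 - 25) - 27 ≡ 11. → (25, 11)
5P: (25, 11) + (14, 35). λ = (35 - 11)/(14 - 25) ≡ 24/26 mod 37. 26⁻¹ ≡ 10 (mod 37), so λ ≡ 18.
  x = λ² - 25 - 14 = 324 - 39 ≡ 26; y = λ·(25 - 26) - 11 ≡ 8. → (26, 8)
6P: (26, 8) + (14, 35). λ = (35 - 8)/(14 - 26) ≡ 27/25 mod 37. 25⁻¹ ≡ 3 (mod 37), so λ ≡ 7.
  x = λ² - 26 - 14 = 49 - 40 ≡ 9; y = λ·(26 - 9) - 8 ≡ 0. → (9, 0)
7P: (9, 0) + (14, 35). λ = (35 - 0)/(14 - 9) ≡ 35/5 mod 37. 5⁻¹ ≡ 15 (mod 37) since 5·15 = 75 ≡ 1, so λ ≡ 7.
  x = λ² - 9 - 14 = 49 - 23 ≡ 26; y = λ·(9 - 26) - 0 ≡ 29. → (26, 29)
8P: (26, 29) + (14, 35). λ = (35 - 29)/(14 - 26) ≡ 6/25 mod 37. 25⁻¹ ≡ 3 (mod 37), so λ ≡ 18.
  x = λ² - 26 - 14 = 324 - 40 ≡ 25; y = λ·(26 - 25) - 29 ≡ 26. → (25, 26)
9P: (25, 26) + (14, 35). λ = (35 - 26)/(14 - 25) ≡ 9/26 mod 37. 26⁻¹ ≡ 10 (mod 37), so λ ≡ 16.
  x = λ² - 25 - 14 = 256 - 39 ≡ 32; y = λ·(25 - 32) - 26 ≡ 10. → (32, 10)
10P: (32, 10) + (14, 35). λ = (35 - 10)/(14 - 32) ≡ 25/19 mod 37. 19⁻¹ ≡ 2 (mod 37), so λ ≡ 13.
  x = λ² - 32 - 14 = 169 - 46 ≡ 12; y = λ·(32 - 12) - 10 ≡ 28. → (12, 28)
11P: (12, 28) + (14, 35). λ = (35 - 28)/(14 - 12) ≡ 7/2 mod 37. 2⁻¹ ≡ 19 (mod 37) since 2·19 = 38 ≡ 1, so λ ≡ 22.
  x = λ² - 12 - 14 = 484 - 26 ≡ 14; y = λ·(12 - 14) - 28 ≡ 2. → (14, 2)
12P: (14, 2) + (14, 35): same x and y₁ ≡ -y₂, so the sum is O.
12P = O, so the order is 12.

12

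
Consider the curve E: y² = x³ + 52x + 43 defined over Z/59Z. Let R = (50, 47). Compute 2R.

tangent at (50, 47): λ = (3·50² + 52)/(2·47) ≡ 0/35. 35⁻¹ ≡ 27 (mod 59), so λ ≡ 0·27 ≡ 0.
  x = λ² - 50 - 50 = 0 - 100 ≡ 18; y = λ·(50 - 18) - 47 ≡ 12. → (18, 12)

(18, 12)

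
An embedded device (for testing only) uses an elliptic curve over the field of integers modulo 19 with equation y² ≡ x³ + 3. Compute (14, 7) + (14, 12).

O

The two points share x = 14 and their y-coordinates satisfy 7 + 12 ≡ 0 (mod 19), so they are inverses. Their sum is the point at infinity.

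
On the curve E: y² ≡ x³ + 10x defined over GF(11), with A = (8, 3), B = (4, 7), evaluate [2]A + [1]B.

First 2A:
Repeated addition: build up to 2A.
2A: tangent at (8, 3): λ = (3·8² + 10)/(2·3) ≡ 4/6. 6⁻¹ ≡ 2 (mod 11), so λ ≡ 4·2 ≡ 8.
  x = λ² - 8 - 8 = 64 - 16 ≡ 4; y = λ·(8 - 4) - 3 ≡ 7. → (4, 7)
2A = (4, 7).
Finally 2A + B:
tangent at (4, 7): λ = (3·4² + 10)/(2·7) ≡ 3/3. 3⁻¹ ≡ 4 (mod 11), so λ ≡ 3·4 ≡ 1.
  x = λ² - 4 - 4 = 1 - 8 ≡ 4; y = λ·(4 - 4) - 7 ≡ 4. → (4, 4)

(4, 4)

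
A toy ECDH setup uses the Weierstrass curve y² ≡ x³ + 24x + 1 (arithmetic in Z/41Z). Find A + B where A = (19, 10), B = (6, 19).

(19, 10) + (6, 19). λ = (19 - 10)/(6 - 19) ≡ 9/28 mod 41. 28⁻¹ ≡ 22 (mod 41), so λ ≡ 34.
  x = λ² - 19 - 6 = 1156 - 25 ≡ 24; y = λ·(19 - 24) - 10 ≡ 25. → (24, 25)

(24, 25)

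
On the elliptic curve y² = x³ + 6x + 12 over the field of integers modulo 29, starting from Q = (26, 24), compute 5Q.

O

Repeated addition: build up to 5Q.
2Q: tangent at (26, 24): λ = (3·26² + 6)/(2·24) ≡ 4/19. 19⁻¹ ≡ 26 (mod 29), so λ ≡ 4·26 ≡ 17.
  x = λ² - 26 - 26 = 289 - 52 ≡ 5; y = λ·(26 - 5) - 24 ≡ 14. → (5, 14)
3Q: (5, 14) + (26, 24). λ = (24 - 14)/(26 - 5) ≡ 10/21 mod 29. 21⁻¹ ≡ 18 (mod 29), so λ ≡ 6.
  x = λ² - 5 - 26 = 36 - 31 ≡ 5; y = λ·(5 - 5) - 14 ≡ 15. → (5, 15)
4Q: (5, 15) + (26, 24). λ = (24 - 15)/(26 - 5) ≡ 9/21 mod 29. 21⁻¹ ≡ 18 (mod 29), so λ ≡ 17.
  x = λ² - 5 - 26 = 289 - 31 ≡ 26; y = λ·(5 - 26) - 15 ≡ 5. → (26, 5)
5Q: (26, 5) + (26, 24): same x and y₁ ≡ -y₂, so the sum is ∞.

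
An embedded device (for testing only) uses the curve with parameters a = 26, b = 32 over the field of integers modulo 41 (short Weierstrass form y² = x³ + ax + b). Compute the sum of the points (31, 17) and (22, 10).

(31, 17) + (22, 10). λ = (10 - 17)/(22 - 31) ≡ 34/32 mod 41. 32⁻¹ ≡ 9 (mod 41), so λ ≡ 19.
  x = λ² - 31 - 22 = 361 - 53 ≡ 21; y = λ·(31 - 21) - 17 ≡ 9. → (21, 9)

(21, 9)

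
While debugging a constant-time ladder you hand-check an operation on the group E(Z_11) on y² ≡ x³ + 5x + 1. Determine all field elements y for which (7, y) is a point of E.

4, 7

x³ + 5x + 1 = 379 ≡ 5 (mod 11).
Square roots of 5 mod 11: 4 and 7 (since 4² = 16 ≡ 5).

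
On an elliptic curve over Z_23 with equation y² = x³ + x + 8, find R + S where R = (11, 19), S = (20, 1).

(11, 19) + (20, 1). λ = (1 - 19)/(20 - 11) ≡ 5/9 mod 23. 9⁻¹ ≡ 18 (mod 23), so λ ≡ 21.
  x = λ² - 11 - 20 = 441 - 31 ≡ 19; y = λ·(11 - 19) - 19 ≡ 20. → (19, 20)

(19, 20)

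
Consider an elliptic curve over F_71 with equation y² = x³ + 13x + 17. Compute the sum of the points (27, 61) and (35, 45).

(27, 61) + (35, 45). λ = (45 - 61)/(35 - 27) ≡ 55/8 mod 71. 8⁻¹ ≡ 9 (mod 71), so λ ≡ 69.
  x = λ² - 27 - 35 = 4761 - 62 ≡ 13; y = λ·(27 - 13) - 61 ≡ 53. → (13, 53)

(13, 53)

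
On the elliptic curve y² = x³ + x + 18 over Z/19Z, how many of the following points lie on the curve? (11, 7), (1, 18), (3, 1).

2

(11, 7): 7² ≡ 11, rhs ≡ 11 → on.
(1, 18): 18² ≡ 1, rhs ≡ 1 → on.
(3, 1): 1² ≡ 1, rhs ≡ 10 → off.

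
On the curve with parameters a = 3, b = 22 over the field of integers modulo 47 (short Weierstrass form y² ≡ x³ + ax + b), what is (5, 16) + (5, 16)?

(2, 6)

tangent at (5, 16): λ = (3·5² + 3)/(2·16) ≡ 31/32. 32⁻¹ ≡ 25 (mod 47) since 32·25 = 800 ≡ 1, so λ ≡ 31·25 ≡ 23.
  x = λ² - 5 - 5 = 529 - 10 ≡ 2; y = λ·(5 - 2) - 16 ≡ 6. → (2, 6)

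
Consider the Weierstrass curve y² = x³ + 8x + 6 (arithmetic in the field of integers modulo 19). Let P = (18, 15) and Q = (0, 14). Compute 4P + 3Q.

(7, 14)

First 4P:
Double-and-add on 4 = (100)₂. Start with P = (18, 15) for the leading 1-bit.
double: tangent at (18, 15): λ = (3·18² + 8)/(2·15) ≡ 11/11. 11⁻¹ ≡ 7 (mod 19), so λ ≡ 11·7 ≡ 1.
  x = λ² - 18 - 18 = 1 - 36 ≡ 3; y = λ·(18 - 3) - 15 ≡ 0. → (3, 0)
double: (3, 0) + (3, 0): same x and y₁ ≡ -y₂, so the sum is O.
4P = O.
Next 3Q:
Repeated addition: build up to 3Q.
2Q: tangent at (0, 14): λ = (3·0² + 8)/(2·14) ≡ 8/9. 9⁻¹ ≡ 17 (mod 19) since 9·17 = 153 ≡ 1, so λ ≡ 8·17 ≡ 3.
  x = λ² - 0 - 0 = 9 - 0 ≡ 9; y = λ·(0 - 9) - 14 ≡ 16. → (9, 16)
3Q: (9, 16) + (0, 14). λ = (14 - 16)/(0 - 9) ≡ 17/10 mod 19. 10⁻¹ ≡ 2 (mod 19) since 10·2 = 20 ≡ 1, so λ ≡ 15.
  x = λ² - 9 - 0 = 225 - 9 ≡ 7; y = λ·(9 - 7) - 16 ≡ 14. → (7, 14)
3Q = (7, 14).
Finally 4P + 3Q:
O + (7, 14) = (7, 14) (identity).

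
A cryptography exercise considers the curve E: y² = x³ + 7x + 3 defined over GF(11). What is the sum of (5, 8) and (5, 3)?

The two points share x = 5 and their y-coordinates satisfy 8 + 3 ≡ 0 (mod 11), so they are inverses. Their sum is the point at infinity.

O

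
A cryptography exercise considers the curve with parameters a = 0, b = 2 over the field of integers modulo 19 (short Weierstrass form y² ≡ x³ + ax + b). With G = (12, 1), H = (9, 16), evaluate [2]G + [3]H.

First 2G:
Repeated addition: build up to 2G.
2G: tangent at (12, 1): λ = (3·12² + 0)/(2·1) ≡ 14/2. 2⁻¹ ≡ 10 (mod 19), so λ ≡ 14·10 ≡ 7.
  x = λ² - 12 - 12 = 49 - 24 ≡ 6; y = λ·(12 - 6) - 1 ≡ 3. → (6, 3)
2G = (6, 3).
Next 3H:
Repeated addition: build up to 3H.
2H: tangent at (9, 16): λ = (3·9² + 0)/(2·16) ≡ 15/13. 13⁻¹ ≡ 3 (mod 19) since 13·3 = 39 ≡ 1, so λ ≡ 15·3 ≡ 7.
  x = λ² - 9 - 9 = 49 - 18 ≡ 12; y = λ·(9 - 12) - 16 ≡ 1. → (12, 1)
3H: (12, 1) + (9, 16). λ = (16 - 1)/(9 - 12) ≡ 15/16 mod 19. 16⁻¹ ≡ 6 (mod 19) since 16·6 = 96 ≡ 1, so λ ≡ 14.
  x = λ² - 12 - 9 = 196 - 21 ≡ 4; y = λ·(12 - 4) - 1 ≡ 16. → (4, 16)
3H = (4, 16).
Finally 2G + 3H:
(6, 3) + (4, 16). λ = (16 - 3)/(4 - 6) ≡ 13/17 mod 19. 17⁻¹ ≡ 9 (mod 19) since 17·9 = 153 ≡ 1, so λ ≡ 3.
  x = λ² - 6 - 4 = 9 - 10 ≡ 18; y = λ·(6 - 18) - 3 ≡ 18. → (18, 18)

(18, 18)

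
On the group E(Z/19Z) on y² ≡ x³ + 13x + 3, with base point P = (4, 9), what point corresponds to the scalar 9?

Repeated addition: build up to 9P.
2P: tangent at (4, 9): λ = (3·4² + 13)/(2·9) ≡ 4/18. 18⁻¹ ≡ 18 (mod 19), so λ ≡ 4·18 ≡ 15.
  x = λ² - 4 - 4 = 225 - 8 ≡ 8; y = λ·(4 - 8) - 9 ≡ 7. → (8, 7)
3P: (8, 7) + (4, 9). λ = (9 - 7)/(4 - 8) ≡ 2/15 mod 19. 15⁻¹ ≡ 14 (mod 19), so λ ≡ 9.
  x = λ² - 8 - 4 = 81 - 12 ≡ 12; y = λ·(8 - 12) - 7 ≡ 14. → (12, 14)
4P: (12, 14) + (4, 9). λ = (9 - 14)/(4 - 12) ≡ 14/11 mod 19. 11⁻¹ ≡ 7 (mod 19), so λ ≡ 3.
  x = λ² - 12 - 4 = 9 - 16 ≡ 12; y = λ·(12 - 12) - 14 ≡ 5. → (12, 5)
5P: (12, 5) + (4, 9). λ = (9 - 5)/(4 - 12) ≡ 4/11 mod 19. 11⁻¹ ≡ 7 (mod 19) since 11·7 = 77 ≡ 1, so λ ≡ 9.
  x = λ² - 12 - 4 = 81 - 16 ≡ 8; y = λ·(12 - 8) - 5 ≡ 12. → (8, 12)
6P: (8, 12) + (4, 9). λ = (9 - 12)/(4 - 8) ≡ 16/15 mod 19. 15⁻¹ ≡ 14 (mod 19) since 15·14 = 210 ≡ 1, so λ ≡ 15.
  x = λ² - 8 - 4 = 225 - 12 ≡ 4; y = λ·(8 - 4) - 12 ≡ 10. → (4, 10)
7P: (4, 10) + (4, 9): same x and y₁ ≡ -y₂, so the sum is O.
8P: O + (4, 9) = (4, 9) (identity).
9P: tangent at (4, 9): λ = (3·4² + 13)/(2·9) ≡ 4/18. 18⁻¹ ≡ 18 (mod 19), so λ ≡ 4·18 ≡ 15.
  x = λ² - 4 - 4 = 225 - 8 ≡ 8; y = λ·(4 - 8) - 9 ≡ 7. → (8, 7)

(8, 7)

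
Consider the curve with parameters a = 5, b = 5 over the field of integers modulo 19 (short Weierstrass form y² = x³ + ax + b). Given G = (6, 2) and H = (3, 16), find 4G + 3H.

(8, 14)

First 4G:
Double-and-add on 4 = (100)₂. Start with G = (6, 2) for the leading 1-bit.
double: tangent at (6, 2): λ = (3·6² + 5)/(2·2) ≡ 18/4. 4⁻¹ ≡ 5 (mod 19), so λ ≡ 18·5 ≡ 14.
  x = λ² - 6 - 6 = 196 - 12 ≡ 13; y = λ·(6 - 13) - 2 ≡ 14. → (13, 14)
double: tangent at (13, 14): λ = (3·13² + 5)/(2·14) ≡ 18/9. 9⁻¹ ≡ 17 (mod 19) since 9·17 = 153 ≡ 1, so λ ≡ 18·17 ≡ 2.
  x = λ² - 13 - 13 = 4 - 26 ≡ 16; y = λ·(13 - 16) - 14 ≡ 18. → (16, 18)
4G = (16, 18).
Next 3H:
Repeated addition: build up to 3H.
2H: tangent at (3, 16): λ = (3·3² + 5)/(2·16) ≡ 13/13. 13⁻¹ ≡ 3 (mod 19), so λ ≡ 13·3 ≡ 1.
  x = λ² - 3 - 3 = 1 - 6 ≡ 14; y = λ·(3 - 14) - 16 ≡ 11. → (14, 11)
3H: (14, 11) + (3, 16). λ = (16 - 11)/(3 - 14) ≡ 5/8 mod 19. 8⁻¹ ≡ 12 (mod 19) since 8·12 = 96 ≡ 1, so λ ≡ 3.
  x = λ² - 14 - 3 = 9 - 17 ≡ 11; y = λ·(14 - 11) - 11 ≡ 17. → (11, 17)
3H = (11, 17).
Finally 4G + 3H:
(16, 18) + (11, 17). λ = (17 - 18)/(11 - 16) ≡ 18/14 mod 19. 14⁻¹ ≡ 15 (mod 19), so λ ≡ 4.
  x = λ² - 16 - 11 = 16 - 27 ≡ 8; y = λ·(16 - 8) - 18 ≡ 14. → (8, 14)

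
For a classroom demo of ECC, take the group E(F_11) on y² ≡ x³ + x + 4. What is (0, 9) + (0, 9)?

tangent at (0, 9): λ = (3·0² + 1)/(2·9) ≡ 1/7. 7⁻¹ ≡ 8 (mod 11), so λ ≡ 1·8 ≡ 8.
  x = λ² - 0 - 0 = 64 - 0 ≡ 9; y = λ·(0 - 9) - 9 ≡ 7. → (9, 7)

(9, 7)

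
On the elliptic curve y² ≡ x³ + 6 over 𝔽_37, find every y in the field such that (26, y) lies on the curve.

x³ + 0x + 6 = 17582 ≡ 7 (mod 37).
Square roots of 7 mod 37: 9 and 28 (since 9² = 81 ≡ 7).

9, 28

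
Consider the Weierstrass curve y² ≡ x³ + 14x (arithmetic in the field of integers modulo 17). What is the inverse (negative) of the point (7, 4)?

(7, 13)

-(7, 4) = (7, -4 mod 17) = (7, 13).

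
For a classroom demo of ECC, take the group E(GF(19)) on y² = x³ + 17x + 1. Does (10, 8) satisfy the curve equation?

y² = 8² ≡ 7; x³ + 17x + 1 = 1171 ≡ 12 (mod 19). 7 ≠ 12.

no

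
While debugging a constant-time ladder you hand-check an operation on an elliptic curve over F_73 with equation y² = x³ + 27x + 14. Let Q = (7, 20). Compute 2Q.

tangent at (7, 20): λ = (3·7² + 27)/(2·20) ≡ 28/40. 40⁻¹ ≡ 42 (mod 73), so λ ≡ 28·42 ≡ 8.
  x = λ² - 7 - 7 = 64 - 14 ≡ 50; y = λ·(7 - 50) - 20 ≡ 1. → (50, 1)

(50, 1)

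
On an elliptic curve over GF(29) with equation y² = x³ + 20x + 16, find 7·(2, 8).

Write G = (2, 8).
Repeated addition: build up to 7G.
2G: tangent at (2, 8): λ = (3·2² + 20)/(2·8) ≡ 3/16. 16⁻¹ ≡ 20 (mod 29), so λ ≡ 3·20 ≡ 2.
  x = λ² - 2 - 2 = 4 - 4 ≡ 0; y = λ·(2 - 0) - 8 ≡ 25. → (0, 25)
3G: (0, 25) + (2, 8). λ = (8 - 25)/(2 - 0) ≡ 12/2 mod 29. 2⁻¹ ≡ 15 (mod 29), so λ ≡ 6.
  x = λ² - 0 - 2 = 36 - 2 ≡ 5; y = λ·(0 - 5) - 25 ≡ 3. → (5, 3)
4G: (5, 3) + (2, 8). λ = (8 - 3)/(2 - 5) ≡ 5/26 mod 29. 26⁻¹ ≡ 19 (mod 29) since 26·19 = 494 ≡ 1, so λ ≡ 8.
  x = λ² - 5 - 2 = 64 - 7 ≡ 28; y = λ·(5 - 28) - 3 ≡ 16. → (28, 16)
5G: (28, 16) + (2, 8). λ = (8 - 16)/(2 - 28) ≡ 21/3 mod 29. 3⁻¹ ≡ 10 (mod 29) since 3·10 = 30 ≡ 1, so λ ≡ 7.
  x = λ² - 28 - 2 = 49 - 30 ≡ 19; y = λ·(28 - 19) - 16 ≡ 18. → (19, 18)
6G: (19, 18) + (2, 8). λ = (8 - 18)/(2 - 19) ≡ 19/12 mod 29. 12⁻¹ ≡ 17 (mod 29), so λ ≡ 4.
  x = λ² - 19 - 2 = 16 - 21 ≡ 24; y = λ·(19 - 24) - 18 ≡ 20. → (24, 20)
7G: (24, 20) + (2, 8). λ = (8 - 20)/(2 - 24) ≡ 17/7 mod 29. 7⁻¹ ≡ 25 (mod 29) since 7·25 = 175 ≡ 1, so λ ≡ 19.
  x = λ² - 24 - 2 = 361 - 26 ≡ 16; y = λ·(24 - 16) - 20 ≡ 16. → (16, 16)

(16, 16)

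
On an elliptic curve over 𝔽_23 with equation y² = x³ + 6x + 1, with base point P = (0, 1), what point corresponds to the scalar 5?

(20, 5)

Double-and-add on 5 = (101)₂. Start with P = (0, 1) for the leading 1-bit.
double: tangent at (0, 1): λ = (3·0² + 6)/(2·1) ≡ 6/2. 2⁻¹ ≡ 12 (mod 23), so λ ≡ 6·12 ≡ 3.
  x = λ² - 0 - 0 = 9 - 0 ≡ 9; y = λ·(0 - 9) - 1 ≡ 18. → (9, 18)
double: tangent at (9, 18): λ = (3·9² + 6)/(2·18) ≡ 19/13. 13⁻¹ ≡ 16 (mod 23), so λ ≡ 19·16 ≡ 5.
  x = λ² - 9 - 9 = 25 - 18 ≡ 7; y = λ·(9 - 7) - 18 ≡ 15. → (7, 15)
add P: (7, 15) + (0, 1). λ = (1 - 15)/(0 - 7) ≡ 9/16 mod 23. 16⁻¹ ≡ 13 (mod 23), so λ ≡ 2.
  x = λ² - 7 - 0 = 4 - 7 ≡ 20; y = λ·(7 - 20) - 15 ≡ 5. → (20, 5)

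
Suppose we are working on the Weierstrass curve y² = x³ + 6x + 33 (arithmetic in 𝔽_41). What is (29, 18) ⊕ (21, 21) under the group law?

(29, 18) + (21, 21). λ = (21 - 18)/(21 - 29) ≡ 3/33 mod 41. 33⁻¹ ≡ 5 (mod 41) since 33·5 = 165 ≡ 1, so λ ≡ 15.
  x = λ² - 29 - 21 = 225 - 50 ≡ 11; y = λ·(29 - 11) - 18 ≡ 6. → (11, 6)

(11, 6)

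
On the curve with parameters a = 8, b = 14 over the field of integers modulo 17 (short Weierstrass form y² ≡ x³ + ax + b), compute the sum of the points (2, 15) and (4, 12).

(2, 15) + (4, 12). λ = (12 - 15)/(4 - 2) ≡ 14/2 mod 17. 2⁻¹ ≡ 9 (mod 17), so λ ≡ 7.
  x = λ² - 2 - 4 = 49 - 6 ≡ 9; y = λ·(2 - 9) - 15 ≡ 4. → (9, 4)

(9, 4)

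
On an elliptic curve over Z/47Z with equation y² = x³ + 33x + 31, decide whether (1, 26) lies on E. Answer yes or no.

y² = 26² ≡ 18; x³ + 33x + 31 = 65 ≡ 18 (mod 47). 18 = 18.

yes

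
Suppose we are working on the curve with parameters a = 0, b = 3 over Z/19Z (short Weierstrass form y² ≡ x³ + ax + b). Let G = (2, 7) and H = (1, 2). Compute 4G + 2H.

First 4G:
Double-and-add on 4 = (100)₂. Start with G = (2, 7) for the leading 1-bit.
double: tangent at (2, 7): λ = (3·2² + 0)/(2·7) ≡ 12/14. 14⁻¹ ≡ 15 (mod 19), so λ ≡ 12·15 ≡ 9.
  x = λ² - 2 - 2 = 81 - 4 ≡ 1; y = λ·(2 - 1) - 7 ≡ 2. → (1, 2)
double: tangent at (1, 2): λ = (3·1² + 0)/(2·2) ≡ 3/4. 4⁻¹ ≡ 5 (mod 19), so λ ≡ 3·5 ≡ 15.
  x = λ² - 1 - 1 = 225 - 2 ≡ 14; y = λ·(1 - 14) - 2 ≡ 12. → (14, 12)
4G = (14, 12).
Next 2H:
Repeated addition: build up to 2H.
2H: tangent at (1, 2): λ = (3·1² + 0)/(2·2) ≡ 3/4. 4⁻¹ ≡ 5 (mod 19), so λ ≡ 3·5 ≡ 15.
  x = λ² - 1 - 1 = 225 - 2 ≡ 14; y = λ·(1 - 14) - 2 ≡ 12. → (14, 12)
2H = (14, 12).
Finally 4G + 2H:
tangent at (14, 12): λ = (3·14² + 0)/(2·12) ≡ 18/5. 5⁻¹ ≡ 4 (mod 19) since 5·4 = 20 ≡ 1, so λ ≡ 18·4 ≡ 15.
  x = λ² - 14 - 14 = 225 - 28 ≡ 7; y = λ·(14 - 7) - 12 ≡ 17. → (7, 17)

(7, 17)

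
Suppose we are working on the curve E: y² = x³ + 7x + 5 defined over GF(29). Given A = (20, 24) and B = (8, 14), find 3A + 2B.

(1, 10)

First 3A:
Repeated addition: build up to 3A.
2A: tangent at (20, 24): λ = (3·20² + 7)/(2·24) ≡ 18/19. 19⁻¹ ≡ 26 (mod 29) since 19·26 = 494 ≡ 1, so λ ≡ 18·26 ≡ 4.
  x = λ² - 20 - 20 = 16 - 40 ≡ 5; y = λ·(20 - 5) - 24 ≡ 7. → (5, 7)
3A: (5, 7) + (20, 24). λ = (24 - 7)/(20 - 5) ≡ 17/15 mod 29. 15⁻¹ ≡ 2 (mod 29) since 15·2 = 30 ≡ 1, so λ ≡ 5.
  x = λ² - 5 - 20 = 25 - 25 ≡ 0; y = λ·(5 - 0) - 7 ≡ 18. → (0, 18)
3A = (0, 18).
Next 2B:
Repeated addition: build up to 2B.
2B: tangent at (8, 14): λ = (3·8² + 7)/(2·14) ≡ 25/28. 28⁻¹ ≡ 28 (mod 29), so λ ≡ 25·28 ≡ 4.
  x = λ² - 8 - 8 = 16 - 16 ≡ 0; y = λ·(8 - 0) - 14 ≡ 18. → (0, 18)
2B = (0, 18).
Finally 3A + 2B:
tangent at (0, 18): λ = (3·0² + 7)/(2·18) ≡ 7/7. 7⁻¹ ≡ 25 (mod 29), so λ ≡ 7·25 ≡ 1.
  x = λ² - 0 - 0 = 1 - 0 ≡ 1; y = λ·(0 - 1) - 18 ≡ 10. → (1, 10)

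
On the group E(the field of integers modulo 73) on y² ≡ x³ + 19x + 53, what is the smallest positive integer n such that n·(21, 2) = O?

2P: tangent at (21, 2): λ = (3·21² + 19)/(2·2) ≡ 28/4. 4⁻¹ ≡ 55 (mod 73), so λ ≡ 28·55 ≡ 7.
  x = λ² - 21 - 21 = 49 - 42 ≡ 7; y = λ·(21 - 7) - 2 ≡ 23. → (7, 23)
3P: (7, 23) + (21, 2). λ = (2 - 23)/(21 - 7) ≡ 52/14 mod 73. 14⁻¹ ≡ 47 (mod 73), so λ ≡ 35.
  x = λ² - 7 - 21 = 1225 - 28 ≡ 29; y = λ·(7 - 29) - 23 ≡ 10. → (29, 10)
4P: (29, 10) + (21, 2). λ = (2 - 10)/(21 - 29) ≡ 65/65 mod 73. 65⁻¹ ≡ 9 (mod 73), so λ ≡ 1.
  x = λ² - 29 - 21 = 1 - 50 ≡ 24; y = λ·(29 - 24) - 10 ≡ 68. → (24, 68)
5P: (24, 68) + (21, 2). λ = (2 - 68)/(21 - 24) ≡ 7/70 mod 73. 70⁻¹ ≡ 24 (mod 73), so λ ≡ 22.
  x = λ² - 24 - 21 = 484 - 45 ≡ 1; y = λ·(24 - 1) - 68 ≡ 0. → (1, 0)
6P: (1, 0) + (21, 2). λ = (2 - 0)/(21 - 1) ≡ 2/20 mod 73. 20⁻¹ ≡ 11 (mod 73) since 20·11 = 220 ≡ 1, so λ ≡ 22.
  x = λ² - 1 - 21 = 484 - 22 ≡ 24; y = λ·(1 - 24) - 0 ≡ 5. → (24, 5)
7P: (24, 5) + (21, 2). λ = (2 - 5)/(21 - 24) ≡ 70/70 mod 73. 70⁻¹ ≡ 24 (mod 73) since 70·24 = 1680 ≡ 1, so λ ≡ 1.
  x = λ² - 24 - 21 = 1 - 45 ≡ 29; y = λ·(24 - 29) - 5 ≡ 63. → (29, 63)
8P: (29, 63) + (21, 2). λ = (2 - 63)/(21 - 29) ≡ 12/65 mod 73. 65⁻¹ ≡ 9 (mod 73), so λ ≡ 35.
  x = λ² - 29 - 21 = 1225 - 50 ≡ 7; y = λ·(29 - 7) - 63 ≡ 50. → (7, 50)
9P: (7, 50) + (21, 2). λ = (2 - 50)/(21 - 7) ≡ 25/14 mod 73. 14⁻¹ ≡ 47 (mod 73), so λ ≡ 7.
  x = λ² - 7 - 21 = 49 - 28 ≡ 21; y = λ·(7 - 21) - 50 ≡ 71. → (21, 71)
10P: (21, 71) + (21, 2): same x and y₁ ≡ -y₂, so the sum is O.
10P = O, so the order is 10.

10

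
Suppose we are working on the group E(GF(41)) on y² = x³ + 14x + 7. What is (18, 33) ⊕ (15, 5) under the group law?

(18, 33) + (15, 5). λ = (5 - 33)/(15 - 18) ≡ 13/38 mod 41. 38⁻¹ ≡ 27 (mod 41) since 38·27 = 1026 ≡ 1, so λ ≡ 23.
  x = λ² - 18 - 15 = 529 - 33 ≡ 4; y = λ·(18 - 4) - 33 ≡ 2. → (4, 2)

(4, 2)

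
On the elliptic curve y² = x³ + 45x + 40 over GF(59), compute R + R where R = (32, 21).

(57, 58)

tangent at (32, 21): λ = (3·32² + 45)/(2·21) ≡ 49/42. 42⁻¹ ≡ 52 (mod 59) since 42·52 = 2184 ≡ 1, so λ ≡ 49·52 ≡ 11.
  x = λ² - 32 - 32 = 121 - 64 ≡ 57; y = λ·(32 - 57) - 21 ≡ 58. → (57, 58)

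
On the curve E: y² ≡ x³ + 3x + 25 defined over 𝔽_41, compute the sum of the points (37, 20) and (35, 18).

(11, 6)

(37, 20) + (35, 18). λ = (18 - 20)/(35 - 37) ≡ 39/39 mod 41. 39⁻¹ ≡ 20 (mod 41), so λ ≡ 1.
  x = λ² - 37 - 35 = 1 - 72 ≡ 11; y = λ·(37 - 11) - 20 ≡ 6. → (11, 6)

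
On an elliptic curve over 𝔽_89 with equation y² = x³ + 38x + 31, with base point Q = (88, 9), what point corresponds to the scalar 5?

(39, 32)

Repeated addition: build up to 5Q.
2Q: tangent at (88, 9): λ = (3·88² + 38)/(2·9) ≡ 41/18. 18⁻¹ ≡ 5 (mod 89) since 18·5 = 90 ≡ 1, so λ ≡ 41·5 ≡ 27.
  x = λ² - 88 - 88 = 729 - 176 ≡ 19; y = λ·(88 - 19) - 9 ≡ 74. → (19, 74)
3Q: (19, 74) + (88, 9). λ = (9 - 74)/(88 - 19) ≡ 24/69 mod 89. 69⁻¹ ≡ 40 (mod 89) since 69·40 = 2760 ≡ 1, so λ ≡ 70.
  x = λ² - 19 - 88 = 4900 - 107 ≡ 76; y = λ·(19 - 76) - 74 ≡ 30. → (76, 30)
4Q: (76, 30) + (88, 9). λ = (9 - 30)/(88 - 76) ≡ 68/12 mod 89. 12⁻¹ ≡ 52 (mod 89) since 12·52 = 624 ≡ 1, so λ ≡ 65.
  x = λ² - 76 - 88 = 4225 - 164 ≡ 56; y = λ·(76 - 56) - 30 ≡ 24. → (56, 24)
5Q: (56, 24) + (88, 9). λ = (9 - 24)/(88 - 56) ≡ 74/32 mod 89. 32⁻¹ ≡ 64 (mod 89), so λ ≡ 19.
  x = λ² - 56 - 88 = 361 - 144 ≡ 39; y = λ·(56 - 39) - 24 ≡ 32. → (39, 32)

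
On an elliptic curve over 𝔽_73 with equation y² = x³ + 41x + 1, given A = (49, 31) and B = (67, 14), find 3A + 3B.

(49, 42)

First 3A:
Repeated addition: build up to 3A.
2A: tangent at (49, 31): λ = (3·49² + 41)/(2·31) ≡ 17/62. 62⁻¹ ≡ 53 (mod 73), so λ ≡ 17·53 ≡ 25.
  x = λ² - 49 - 49 = 625 - 98 ≡ 16; y = λ·(49 - 16) - 31 ≡ 64. → (16, 64)
3A: (16, 64) + (49, 31). λ = (31 - 64)/(49 - 16) ≡ 40/33 mod 73. 33⁻¹ ≡ 31 (mod 73) since 33·31 = 1023 ≡ 1, so λ ≡ 72.
  x = λ² - 16 - 49 = 5184 - 65 ≡ 9; y = λ·(16 - 9) - 64 ≡ 2. → (9, 2)
3A = (9, 2).
Next 3B:
Repeated addition: build up to 3B.
2B: tangent at (67, 14): λ = (3·67² + 41)/(2·14) ≡ 3/28. 28⁻¹ ≡ 60 (mod 73) since 28·60 = 1680 ≡ 1, so λ ≡ 3·60 ≡ 34.
  x = λ² - 67 - 67 = 1156 - 134 ≡ 0; y = λ·(67 - 0) - 14 ≡ 1. → (0, 1)
3B: (0, 1) + (67, 14). λ = (14 - 1)/(67 - 0) ≡ 13/67 mod 73. 67⁻¹ ≡ 12 (mod 73), so λ ≡ 10.
  x = λ² - 0 - 67 = 100 - 67 ≡ 33; y = λ·(0 - 33) - 1 ≡ 34. → (33, 34)
3B = (33, 34).
Finally 3A + 3B:
(9, 2) + (33, 34). λ = (34 - 2)/(33 - 9) ≡ 32/24 mod 73. 24⁻¹ ≡ 70 (mod 73), so λ ≡ 50.
  x = λ² - 9 - 33 = 2500 - 42 ≡ 49; y = λ·(9 - 49) - 2 ≡ 42. → (49, 42)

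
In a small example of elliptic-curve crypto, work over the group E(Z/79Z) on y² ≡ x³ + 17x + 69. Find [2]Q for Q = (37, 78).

tangent at (37, 78): λ = (3·37² + 17)/(2·78) ≡ 16/77. 77⁻¹ ≡ 39 (mod 79), so λ ≡ 16·39 ≡ 71.
  x = λ² - 37 - 37 = 5041 - 74 ≡ 69; y = λ·(37 - 69) - 78 ≡ 20. → (69, 20)

(69, 20)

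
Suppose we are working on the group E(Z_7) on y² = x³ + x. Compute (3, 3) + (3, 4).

O

The two points share x = 3 and their y-coordinates satisfy 3 + 4 ≡ 0 (mod 7), so they are inverses. Their sum is O.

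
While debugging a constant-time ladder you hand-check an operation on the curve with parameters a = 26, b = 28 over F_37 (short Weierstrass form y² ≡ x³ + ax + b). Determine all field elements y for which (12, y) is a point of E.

x³ + 26x + 28 = 2068 ≡ 33 (mod 37).
Square roots of 33 mod 37: 12 and 25 (since 12² = 144 ≡ 33).

12, 25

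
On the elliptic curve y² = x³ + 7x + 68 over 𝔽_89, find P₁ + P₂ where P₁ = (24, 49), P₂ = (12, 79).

(37, 28)

(24, 49) + (12, 79). λ = (79 - 49)/(12 - 24) ≡ 30/77 mod 89. 77⁻¹ ≡ 37 (mod 89) since 77·37 = 2849 ≡ 1, so λ ≡ 42.
  x = λ² - 24 - 12 = 1764 - 36 ≡ 37; y = λ·(24 - 37) - 49 ≡ 28. → (37, 28)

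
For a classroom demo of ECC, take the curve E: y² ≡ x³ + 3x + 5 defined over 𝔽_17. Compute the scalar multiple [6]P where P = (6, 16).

Double-and-add on 6 = (110)₂. Start with P = (6, 16) for the leading 1-bit.
double: tangent at (6, 16): λ = (3·6² + 3)/(2·16) ≡ 9/15. 15⁻¹ ≡ 8 (mod 17), so λ ≡ 9·8 ≡ 4.
  x = λ² - 6 - 6 = 16 - 12 ≡ 4; y = λ·(6 - 4) - 16 ≡ 9. → (4, 9)
add P: (4, 9) + (6, 16). λ = (16 - 9)/(6 - 4) ≡ 7/2 mod 17. 2⁻¹ ≡ 9 (mod 17), so λ ≡ 12.
  x = λ² - 4 - 6 = 144 - 10 ≡ 15; y = λ·(4 - 15) - 9 ≡ 12. → (15, 12)
double: tangent at (15, 12): λ = (3·15² + 3)/(2·12) ≡ 15/7. 7⁻¹ ≡ 5 (mod 17) since 7·5 = 35 ≡ 1, so λ ≡ 15·5 ≡ 7.
  x = λ² - 15 - 15 = 49 - 30 ≡ 2; y = λ·(15 - 2) - 12 ≡ 11. → (2, 11)

(2, 11)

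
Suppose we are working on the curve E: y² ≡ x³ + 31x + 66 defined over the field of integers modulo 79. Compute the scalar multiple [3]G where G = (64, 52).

Repeated addition: build up to 3G.
2G: tangent at (64, 52): λ = (3·64² + 31)/(2·52) ≡ 74/25. 25⁻¹ ≡ 19 (mod 79) since 25·19 = 475 ≡ 1, so λ ≡ 74·19 ≡ 63.
  x = λ² - 64 - 64 = 3969 - 128 ≡ 49; y = λ·(64 - 49) - 52 ≡ 24. → (49, 24)
3G: (49, 24) + (64, 52). λ = (52 - 24)/(64 - 49) ≡ 28/15 mod 79. 15⁻¹ ≡ 58 (mod 79) since 15·58 = 870 ≡ 1, so λ ≡ 44.
  x = λ² - 49 - 64 = 1936 - 113 ≡ 6; y = λ·(49 - 6) - 24 ≡ 51. → (6, 51)

(6, 51)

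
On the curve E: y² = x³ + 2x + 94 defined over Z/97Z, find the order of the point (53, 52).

10

2P: tangent at (53, 52): λ = (3·53² + 2)/(2·52) ≡ 87/7. 7⁻¹ ≡ 14 (mod 97), so λ ≡ 87·14 ≡ 54.
  x = λ² - 53 - 53 = 2916 - 106 ≡ 94; y = λ·(53 - 94) - 52 ≡ 62. → (94, 62)
3P: (94, 62) + (53, 52). λ = (52 - 62)/(53 - 94) ≡ 87/56 mod 97. 56⁻¹ ≡ 26 (mod 97), so λ ≡ 31.
  x = λ² - 94 - 53 = 961 - 147 ≡ 38; y = λ·(94 - 38) - 62 ≡ 25. → (38, 25)
4P: (38, 25) + (53, 52). λ = (52 - 25)/(53 - 38) ≡ 27/15 mod 97. 15⁻¹ ≡ 13 (mod 97), so λ ≡ 60.
  x = λ² - 38 - 53 = 3600 - 91 ≡ 17; y = λ·(38 - 17) - 25 ≡ 71. → (17, 71)
5P: (17, 71) + (53, 52). λ = (52 - 71)/(53 - 17) ≡ 78/36 mod 97. 36⁻¹ ≡ 62 (mod 97) since 36·62 = 2232 ≡ 1, so λ ≡ 83.
  x = λ² - 17 - 53 = 6889 - 70 ≡ 29; y = λ·(17 - 29) - 71 ≡ 0. → (29, 0)
6P: (29, 0) + (53, 52). λ = (52 - 0)/(53 - 29) ≡ 52/24 mod 97. 24⁻¹ ≡ 93 (mod 97), so λ ≡ 83.
  x = λ² - 29 - 53 = 6889 - 82 ≡ 17; y = λ·(29 - 17) - 0 ≡ 26. → (17, 26)
7P: (17, 26) + (53, 52). λ = (52 - 26)/(53 - 17) ≡ 26/36 mod 97. 36⁻¹ ≡ 62 (mod 97), so λ ≡ 60.
  x = λ² - 17 - 53 = 3600 - 70 ≡ 38; y = λ·(17 - 38) - 26 ≡ 72. → (38, 72)
8P: (38, 72) + (53, 52). λ = (52 - 72)/(53 - 38) ≡ 77/15 mod 97. 15⁻¹ ≡ 13 (mod 97), so λ ≡ 31.
  x = λ² - 38 - 53 = 961 - 91 ≡ 94; y = λ·(38 - 94) - 72 ≡ 35. → (94, 35)
9P: (94, 35) + (53, 52). λ = (52 - 35)/(53 - 94) ≡ 17/56 mod 97. 56⁻¹ ≡ 26 (mod 97) since 56·26 = 1456 ≡ 1, so λ ≡ 54.
  x = λ² - 94 - 53 = 2916 - 147 ≡ 53; y = λ·(94 - 53) - 35 ≡ 45. → (53, 45)
10P: (53, 45) + (53, 52): same x and y₁ ≡ -y₂, so the sum is the point at infinity.
10P = the point at infinity, so the order is 10.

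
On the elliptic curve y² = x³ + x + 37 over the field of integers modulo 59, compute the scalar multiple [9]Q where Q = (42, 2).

(12, 40)

Double-and-add on 9 = (1001)₂. Start with Q = (42, 2) for the leading 1-bit.
double: tangent at (42, 2): λ = (3·42² + 1)/(2·2) ≡ 42/4. 4⁻¹ ≡ 15 (mod 59), so λ ≡ 42·15 ≡ 40.
  x = λ² - 42 - 42 = 1600 - 84 ≡ 41; y = λ·(42 - 41) - 2 ≡ 38. → (41, 38)
double: tangent at (41, 38): λ = (3·41² + 1)/(2·38) ≡ 29/17. 17⁻¹ ≡ 7 (mod 59), so λ ≡ 29·7 ≡ 26.
  x = λ² - 41 - 41 = 676 - 82 ≡ 4; y = λ·(41 - 4) - 38 ≡ 39. → (4, 39)
double: tangent at (4, 39): λ = (3·4² + 1)/(2·39) ≡ 49/19. 19⁻¹ ≡ 28 (mod 59) since 19·28 = 532 ≡ 1, so λ ≡ 49·28 ≡ 15.
  x = λ² - 4 - 4 = 225 - 8 ≡ 40; y = λ·(4 - 40) - 39 ≡ 11. → (40, 11)
add Q: (40, 11) + (42, 2). λ = (2 - 11)/(42 - 40) ≡ 50/2 mod 59. 2⁻¹ ≡ 30 (mod 59), so λ ≡ 25.
  x = λ² - 40 - 42 = 625 - 82 ≡ 12; y = λ·(40 - 12) - 11 ≡ 40. → (12, 40)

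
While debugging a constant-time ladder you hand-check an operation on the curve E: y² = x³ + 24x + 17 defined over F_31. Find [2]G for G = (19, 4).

tangent at (19, 4): λ = (3·19² + 24)/(2·4) ≡ 22/8. 8⁻¹ ≡ 4 (mod 31), so λ ≡ 22·4 ≡ 26.
  x = λ² - 19 - 19 = 676 - 38 ≡ 18; y = λ·(19 - 18) - 4 ≡ 22. → (18, 22)

(18, 22)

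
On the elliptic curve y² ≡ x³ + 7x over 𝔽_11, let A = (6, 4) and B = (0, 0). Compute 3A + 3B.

O

First 3A:
Repeated addition: build up to 3A.
2A: tangent at (6, 4): λ = (3·6² + 7)/(2·4) ≡ 5/8. 8⁻¹ ≡ 7 (mod 11), so λ ≡ 5·7 ≡ 2.
  x = λ² - 6 - 6 = 4 - 12 ≡ 3; y = λ·(6 - 3) - 4 ≡ 2. → (3, 2)
3A: (3, 2) + (6, 4). λ = (4 - 2)/(6 - 3) ≡ 2/3 mod 11. 3⁻¹ ≡ 4 (mod 11) since 3·4 = 12 ≡ 1, so λ ≡ 8.
  x = λ² - 3 - 6 = 64 - 9 ≡ 0; y = λ·(3 - 0) - 2 ≡ 0. → (0, 0)
3A = (0, 0).
Next 3B:
Repeated addition: build up to 3B.
2B: (0, 0) + (0, 0): same x and y₁ ≡ -y₂, so the sum is the point at infinity.
3B: the point at infinity + (0, 0) = (0, 0) (identity).
3B = (0, 0).
Finally 3A + 3B:
(0, 0) + (0, 0): same x and y₁ ≡ -y₂, so the sum is the point at infinity.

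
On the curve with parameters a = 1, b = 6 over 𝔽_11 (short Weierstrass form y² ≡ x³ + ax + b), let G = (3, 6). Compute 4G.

(7, 2)

Repeated addition: build up to 4G.
2G: tangent at (3, 6): λ = (3·3² + 1)/(2·6) ≡ 6/1. 1⁻¹ ≡ 1 (mod 11) since 1·1 = 1 ≡ 1, so λ ≡ 6·1 ≡ 6.
  x = λ² - 3 - 3 = 36 - 6 ≡ 8; y = λ·(3 - 8) - 6 ≡ 8. → (8, 8)
3G: (8, 8) + (3, 6). λ = (6 - 8)/(3 - 8) ≡ 9/6 mod 11. 6⁻¹ ≡ 2 (mod 11) since 6·2 = 12 ≡ 1, so λ ≡ 7.
  x = λ² - 8 - 3 = 49 - 11 ≡ 5; y = λ·(8 - 5) - 8 ≡ 2. → (5, 2)
4G: (5, 2) + (3, 6). λ = (6 - 2)/(3 - 5) ≡ 4/9 mod 11. 9⁻¹ ≡ 5 (mod 11) since 9·5 = 45 ≡ 1, so λ ≡ 9.
  x = λ² - 5 - 3 = 81 - 8 ≡ 7; y = λ·(5 - 7) - 2 ≡ 2. → (7, 2)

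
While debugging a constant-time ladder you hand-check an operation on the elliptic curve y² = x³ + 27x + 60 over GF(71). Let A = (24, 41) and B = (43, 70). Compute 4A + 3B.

(50, 39)

First 4A:
Double-and-add on 4 = (100)₂. Start with A = (24, 41) for the leading 1-bit.
double: tangent at (24, 41): λ = (3·24² + 27)/(2·41) ≡ 51/11. 11⁻¹ ≡ 13 (mod 71), so λ ≡ 51·13 ≡ 24.
  x = λ² - 24 - 24 = 576 - 48 ≡ 31; y = λ·(24 - 31) - 41 ≡ 4. → (31, 4)
double: tangent at (31, 4): λ = (3·31² + 27)/(2·4) ≡ 70/8. 8⁻¹ ≡ 9 (mod 71), so λ ≡ 70·9 ≡ 62.
  x = λ² - 31 - 31 = 3844 - 62 ≡ 19; y = λ·(31 - 19) - 4 ≡ 30. → (19, 30)
4A = (19, 30).
Next 3B:
Repeated addition: build up to 3B.
2B: tangent at (43, 70): λ = (3·43² + 27)/(2·70) ≡ 36/69. 69⁻¹ ≡ 35 (mod 71) since 69·35 = 2415 ≡ 1, so λ ≡ 36·35 ≡ 53.
  x = λ² - 43 - 43 = 2809 - 86 ≡ 25; y = λ·(43 - 25) - 70 ≡ 32. → (25, 32)
3B: (25, 32) + (43, 70). λ = (70 - 32)/(43 - 25) ≡ 38/18 mod 71. 18⁻¹ ≡ 4 (mod 71), so λ ≡ 10.
  x = λ² - 25 - 43 = 100 - 68 ≡ 32; y = λ·(25 - 32) - 32 ≡ 40. → (32, 40)
3B = (32, 40).
Finally 4A + 3B:
(19, 30) + (32, 40). λ = (40 - 30)/(32 - 19) ≡ 10/13 mod 71. 13⁻¹ ≡ 11 (mod 71), so λ ≡ 39.
  x = λ² - 19 - 32 = 1521 - 51 ≡ 50; y = λ·(19 - 50) - 30 ≡ 39. → (50, 39)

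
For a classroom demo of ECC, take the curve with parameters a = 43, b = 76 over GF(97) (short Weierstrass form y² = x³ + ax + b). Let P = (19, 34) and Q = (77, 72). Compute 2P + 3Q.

First 2P:
Repeated addition: build up to 2P.
2P: tangent at (19, 34): λ = (3·19² + 43)/(2·34) ≡ 59/68. 68⁻¹ ≡ 10 (mod 97), so λ ≡ 59·10 ≡ 8.
  x = λ² - 19 - 19 = 64 - 38 ≡ 26; y = λ·(19 - 26) - 34 ≡ 7. → (26, 7)
2P = (26, 7).
Next 3Q:
Repeated addition: build up to 3Q.
2Q: tangent at (77, 72): λ = (3·77² + 43)/(2·72) ≡ 79/47. 47⁻¹ ≡ 64 (mod 97), so λ ≡ 79·64 ≡ 12.
  x = λ² - 77 - 77 = 144 - 154 ≡ 87; y = λ·(77 - 87) - 72 ≡ 2. → (87, 2)
3Q: (87, 2) + (77, 72). λ = (72 - 2)/(77 - 87) ≡ 70/87 mod 97. 87⁻¹ ≡ 29 (mod 97), so λ ≡ 90.
  x = λ² - 87 - 77 = 8100 - 164 ≡ 79; y = λ·(87 - 79) - 2 ≡ 39. → (79, 39)
3Q = (79, 39).
Finally 2P + 3Q:
(26, 7) + (79, 39). λ = (39 - 7)/(79 - 26) ≡ 32/53 mod 97. 53⁻¹ ≡ 11 (mod 97), so λ ≡ 61.
  x = λ² - 26 - 79 = 3721 - 105 ≡ 27; y = λ·(26 - 27) - 7 ≡ 29. → (27, 29)

(27, 29)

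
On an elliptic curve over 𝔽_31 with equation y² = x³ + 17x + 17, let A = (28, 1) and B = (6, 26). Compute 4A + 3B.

(25, 3)

First 4A:
Double-and-add on 4 = (100)₂. Start with A = (28, 1) for the leading 1-bit.
double: tangent at (28, 1): λ = (3·28² + 17)/(2·1) ≡ 13/2. 2⁻¹ ≡ 16 (mod 31) since 2·16 = 32 ≡ 1, so λ ≡ 13·16 ≡ 22.
  x = λ² - 28 - 28 = 484 - 56 ≡ 25; y = λ·(28 - 25) - 1 ≡ 3. → (25, 3)
double: tangent at (25, 3): λ = (3·25² + 17)/(2·3) ≡ 1/6. 6⁻¹ ≡ 26 (mod 31), so λ ≡ 1·26 ≡ 26.
  x = λ² - 25 - 25 = 676 - 50 ≡ 6; y = λ·(25 - 6) - 3 ≡ 26. → (6, 26)
4A = (6, 26).
Next 3B:
Repeated addition: build up to 3B.
2B: tangent at (6, 26): λ = (3·6² + 17)/(2·26) ≡ 1/21. 21⁻¹ ≡ 3 (mod 31), so λ ≡ 1·3 ≡ 3.
  x = λ² - 6 - 6 = 9 - 12 ≡ 28; y = λ·(6 - 28) - 26 ≡ 1. → (28, 1)
3B: (28, 1) + (6, 26). λ = (26 - 1)/(6 - 28) ≡ 25/9 mod 31. 9⁻¹ ≡ 7 (mod 31), so λ ≡ 20.
  x = λ² - 28 - 6 = 400 - 34 ≡ 25; y = λ·(28 - 25) - 1 ≡ 28. → (25, 28)
3B = (25, 28).
Finally 4A + 3B:
(6, 26) + (25, 28). λ = (28 - 26)/(25 - 6) ≡ 2/19 mod 31. 19⁻¹ ≡ 18 (mod 31), so λ ≡ 5.
  x = λ² - 6 - 25 = 25 - 31 ≡ 25; y = λ·(6 - 25) - 26 ≡ 3. → (25, 3)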